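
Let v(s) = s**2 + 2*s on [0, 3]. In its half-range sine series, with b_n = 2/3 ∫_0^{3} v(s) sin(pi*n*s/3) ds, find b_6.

-5/pi

b_6 = 2/3 ∫_0^{3} (s**2 + 2*s) sin(2*pi*s) ds.
Integrating by parts twice (tabular method), an antiderivative of (s**2 + 2*s) sin(2*pi*s) is -s**2*cos(2*pi*s)/(2*pi) + s*sin(2*pi*s)/(2*pi**2) - s*cos(2*pi*s)/pi + sin(2*pi*s)/(2*pi**2) + cos(2*pi*s)/(4*pi**3); evaluating from 0 to 3: ∫_{0}^{3} (s**2 + 2*s) sin(2*pi*s) ds = ((1 - 30*pi**2)/(4*pi**3)) - (1/(4*pi**3)) = -15/(2*pi).
Hence b_6 = (2/3)·(-15/(2*pi)) = -5/pi.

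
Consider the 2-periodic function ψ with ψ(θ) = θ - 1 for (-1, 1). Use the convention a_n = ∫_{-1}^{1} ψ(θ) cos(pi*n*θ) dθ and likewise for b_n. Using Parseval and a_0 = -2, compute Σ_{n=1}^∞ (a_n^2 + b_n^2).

2/3

Parseval: a_0^2/2 + Σ_{n≥1} (a_n^2+b_n^2) = ∫_{-1}^{1} ψ(θ)^2 dθ = 8/3.
Subtract a_0^2/2 = 2: Σ (a_n^2+b_n^2) = 2/3.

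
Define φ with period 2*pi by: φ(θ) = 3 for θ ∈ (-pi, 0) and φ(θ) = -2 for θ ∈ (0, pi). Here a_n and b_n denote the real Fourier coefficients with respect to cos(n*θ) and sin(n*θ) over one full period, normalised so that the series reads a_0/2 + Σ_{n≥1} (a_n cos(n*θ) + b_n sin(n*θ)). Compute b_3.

b_3 = 1/pi ∫_{-pi}^{pi} φ(θ) sin(3*θ) dθ.
Split the integral at the breakpoints.
Directly, an antiderivative of (3) sin(3*θ) is -cos(3*θ); evaluating from -pi to 0: ∫_{-pi}^{0} (3) sin(3*θ) dθ = (-1) - (1) = -2.
Directly, an antiderivative of (-2) sin(3*θ) is 2*cos(3*θ)/3; evaluating from 0 to pi: ∫_{0}^{pi} (-2) sin(3*θ) dθ = (-2/3) - (2/3) = -4/3.
Summing the pieces and multiplying by (1/pi) gives b_3 = -10/(3*pi).

-10/(3*pi)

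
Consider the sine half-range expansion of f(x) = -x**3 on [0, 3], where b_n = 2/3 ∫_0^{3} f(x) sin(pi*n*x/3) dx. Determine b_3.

-18/pi + 12/pi**3

b_3 = 2/3 ∫_0^{3} (-x**3) sin(pi*x) dx.
Integrating by parts three times (tabular method), an antiderivative of (-x**3) sin(pi*x) is x**3*cos(pi*x)/pi - 3*x**2*sin(pi*x)/pi**2 - 6*x*cos(pi*x)/pi**3 + 6*sin(pi*x)/pi**4; evaluating from 0 to 3: ∫_{0}^{3} (-x**3) sin(pi*x) dx = (-27/pi + 18/pi**3) - (0) = -27/pi + 18/pi**3.
Hence b_3 = (2/3)·(-27/pi + 18/pi**3) = -18/pi + 12/pi**3.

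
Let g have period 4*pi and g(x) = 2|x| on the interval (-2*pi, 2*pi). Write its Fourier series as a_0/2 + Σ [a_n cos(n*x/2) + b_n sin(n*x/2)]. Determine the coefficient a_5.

-16/(25*pi)

a_5 = (1/(2*pi)) ∫_{-2*pi}^{2*pi} g(x) cos(5*x/2) dx.
g is even and cos(5*x/2) is even, so the integrand is even and a_5 = 1/pi ∫_0^{2*pi} g(x) cos(5*x/2) dx.
Integrating by parts (boundary term plus one more integral), an antiderivative of (2*x) cos(5*x/2) is 4*x*sin(5*x/2)/5 + 8*cos(5*x/2)/25; evaluating from 0 to 2*pi: ∫_{0}^{2*pi} (2*x) cos(5*x/2) dx = (-8/25) - (8/25) = -16/25.
Hence a_5 = (1/pi)·(-16/25) = -16/(25*pi).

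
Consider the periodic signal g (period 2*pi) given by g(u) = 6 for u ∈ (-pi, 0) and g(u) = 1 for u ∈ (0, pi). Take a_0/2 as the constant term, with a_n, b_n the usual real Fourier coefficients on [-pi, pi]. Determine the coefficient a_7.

0

a_7 = 1/pi ∫_{-pi}^{pi} g(u) cos(7*u) du.
Split the integral at the breakpoints.
Directly, an antiderivative of (6) cos(7*u) is 6*sin(7*u)/7; evaluating from -pi to 0: ∫_{-pi}^{0} (6) cos(7*u) du = (0) - (0) = 0.
Directly, an antiderivative of (1) cos(7*u) is sin(7*u)/7; evaluating from 0 to pi: ∫_{0}^{pi} (1) cos(7*u) du = (0) - (0) = 0.
Summing the pieces and multiplying by (1/pi) gives a_7 = 0.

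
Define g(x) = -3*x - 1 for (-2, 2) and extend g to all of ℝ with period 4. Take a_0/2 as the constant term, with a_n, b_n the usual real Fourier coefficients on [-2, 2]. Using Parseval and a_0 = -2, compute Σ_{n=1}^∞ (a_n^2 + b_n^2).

Parseval: a_0^2/2 + Σ_{n≥1} (a_n^2+b_n^2) = 1/2 ∫_{-2}^{2} g(x)^2 dx = 26.
Subtract a_0^2/2 = 2: Σ (a_n^2+b_n^2) = 24.

24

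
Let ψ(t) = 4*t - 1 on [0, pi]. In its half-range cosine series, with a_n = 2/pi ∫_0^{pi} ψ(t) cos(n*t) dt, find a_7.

-16/(49*pi)

a_7 = 2/pi ∫_0^{pi} (4*t - 1) cos(7*t) dt.
Integrating by parts (boundary term plus one more integral), an antiderivative of (4*t - 1) cos(7*t) is 4*t*sin(7*t)/7 - sin(7*t)/7 + 4*cos(7*t)/49; evaluating from 0 to pi: ∫_{0}^{pi} (4*t - 1) cos(7*t) dt = (-4/49) - (4/49) = -8/49.
Hence a_7 = (2/pi)·(-8/49) = -16/(49*pi).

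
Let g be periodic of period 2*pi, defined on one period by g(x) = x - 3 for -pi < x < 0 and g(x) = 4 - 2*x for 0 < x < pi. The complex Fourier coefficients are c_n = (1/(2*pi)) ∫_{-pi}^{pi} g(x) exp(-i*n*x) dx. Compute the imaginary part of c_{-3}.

Since g is real-valued, Im(c_{-3}) = -(1/(2*pi)) ∫_{-pi}^{pi} g(x) sin(-3*x) dx = b_{3}/2.
Split the integral at the breakpoints.
Integrating by parts (boundary term plus one more integral), an antiderivative of (x - 3) sin(-3*x) is x*cos(3*x)/3 - sin(3*x)/9 - cos(3*x); evaluating from -pi to 0: ∫_{-pi}^{0} (x - 3) sin(-3*x) dx = (-1) - (1 + pi/3) = -2 - pi/3.
Integrating by parts (boundary term plus one more integral), an antiderivative of (4 - 2*x) sin(-3*x) is -2*x*cos(3*x)/3 + 2*sin(3*x)/9 + 4*cos(3*x)/3; evaluating from 0 to pi: ∫_{0}^{pi} (4 - 2*x) sin(-3*x) dx = (-4/3 + 2*pi/3) - (4/3) = -8/3 + 2*pi/3.
So ∫_{-pi}^{pi} g(x) sin(-3*x) dx = -14/3 + pi/3.
Hence Im(c_{-3}) = (-1/(2*pi))·(-14/3 + pi/3) = (14 - pi)/(6*pi).

(14 - pi)/(6*pi)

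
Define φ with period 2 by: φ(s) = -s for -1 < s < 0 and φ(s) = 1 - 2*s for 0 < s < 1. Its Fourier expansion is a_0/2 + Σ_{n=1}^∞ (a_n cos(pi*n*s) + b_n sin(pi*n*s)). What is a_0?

a_0 = ∫_{-1}^{1} φ(s) ds = 1/2.

1/2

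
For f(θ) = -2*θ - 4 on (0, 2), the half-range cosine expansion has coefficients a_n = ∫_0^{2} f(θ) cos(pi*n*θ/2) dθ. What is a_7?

a_7 = ∫_0^{2} (-2*θ - 4) cos(7*pi*θ/2) dθ.
Integrating by parts (boundary term plus one more integral), an antiderivative of (-2*θ - 4) cos(7*pi*θ/2) is -4*θ*sin(7*pi*θ/2)/(7*pi) - 8*sin(7*pi*θ/2)/(7*pi) - 8*cos(7*pi*θ/2)/(49*pi**2); evaluating from 0 to 2: ∫_{0}^{2} (-2*θ - 4) cos(7*pi*θ/2) dθ = (8/(49*pi**2)) - (-8/(49*pi**2)) = 16/(49*pi**2).
Hence a_7 = 16/(49*pi**2).

16/(49*pi**2)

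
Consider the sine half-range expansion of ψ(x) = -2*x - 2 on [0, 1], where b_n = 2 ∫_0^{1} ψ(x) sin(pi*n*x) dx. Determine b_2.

2/pi

b_2 = 2 ∫_0^{1} (-2*x - 2) sin(2*pi*x) dx.
Integrating by parts (boundary term plus one more integral), an antiderivative of (-2*x - 2) sin(2*pi*x) is x*cos(2*pi*x)/pi - sin(2*pi*x)/(2*pi**2) + cos(2*pi*x)/pi; evaluating from 0 to 1: ∫_{0}^{1} (-2*x - 2) sin(2*pi*x) dx = (2/pi) - (1/pi) = 1/pi.
Hence b_2 = 2·(1/pi) = 2/pi.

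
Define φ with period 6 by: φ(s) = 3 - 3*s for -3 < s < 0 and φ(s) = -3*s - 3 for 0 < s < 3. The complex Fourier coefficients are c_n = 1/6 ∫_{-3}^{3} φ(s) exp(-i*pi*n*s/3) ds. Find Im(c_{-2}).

9/(2*pi)

Since φ is real-valued, Im(c_{-2}) = -1/6 ∫_{-3}^{3} φ(s) sin(-2*pi*s/3) ds = b_{2}/2.
φ is odd and sin(-2*pi*s/3) is odd, so the integrand is even: ∫_{-3}^{3} φ(s) sin(-2*pi*s/3) ds = 2∫_0^{3} φ(s) sin(-2*pi*s/3) ds.
Integrating by parts (boundary term plus one more integral), an antiderivative of (-3*s - 3) sin(-2*pi*s/3) is -9*s*cos(2*pi*s/3)/(2*pi) + 27*sin(2*pi*s/3)/(4*pi**2) - 9*cos(2*pi*s/3)/(2*pi); evaluating from 0 to 3: ∫_{0}^{3} (-3*s - 3) sin(-2*pi*s/3) ds = (-18/pi) - (-9/(2*pi)) = -27/(2*pi).
So ∫_{-3}^{3} φ(s) sin(-2*pi*s/3) ds = -27/pi.
Hence Im(c_{-2}) = (-1/6)·(-27/pi) = 9/(2*pi).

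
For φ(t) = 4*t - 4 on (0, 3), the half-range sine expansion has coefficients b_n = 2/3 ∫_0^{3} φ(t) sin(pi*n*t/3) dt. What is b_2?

-12/pi

b_2 = 2/3 ∫_0^{3} (4*t - 4) sin(2*pi*t/3) dt.
Integrating by parts (boundary term plus one more integral), an antiderivative of (4*t - 4) sin(2*pi*t/3) is -6*t*cos(2*pi*t/3)/pi + 9*sin(2*pi*t/3)/pi**2 + 6*cos(2*pi*t/3)/pi; evaluating from 0 to 3: ∫_{0}^{3} (4*t - 4) sin(2*pi*t/3) dt = (-12/pi) - (6/pi) = -18/pi.
Hence b_2 = (2/3)·(-18/pi) = -12/pi.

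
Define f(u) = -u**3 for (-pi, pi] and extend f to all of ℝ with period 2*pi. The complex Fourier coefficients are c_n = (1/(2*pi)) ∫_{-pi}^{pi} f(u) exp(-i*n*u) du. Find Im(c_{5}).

Since f is real-valued, Im(c_{5}) = -(1/(2*pi)) ∫_{-pi}^{pi} f(u) sin(5*u) du = -b_{5}/2.
f is odd and sin(5*u) is odd, so the integrand is even: ∫_{-pi}^{pi} f(u) sin(5*u) du = 2∫_0^{pi} f(u) sin(5*u) du.
Integrating by parts three times (tabular method), an antiderivative of (-u**3) sin(5*u) is u**3*cos(5*u)/5 - 3*u**2*sin(5*u)/25 - 6*u*cos(5*u)/125 + 6*sin(5*u)/625; evaluating from 0 to pi: ∫_{0}^{pi} (-u**3) sin(5*u) du = (pi*(6 - 25*pi**2)/125) - (0) = pi*(6 - 25*pi**2)/125.
So ∫_{-pi}^{pi} f(u) sin(5*u) du = 2*pi*(6 - 25*pi**2)/125.
Hence Im(c_{5}) = (-1/(2*pi))·(2*pi*(6 - 25*pi**2)/125) = -6/125 + pi**2/5.

-6/125 + pi**2/5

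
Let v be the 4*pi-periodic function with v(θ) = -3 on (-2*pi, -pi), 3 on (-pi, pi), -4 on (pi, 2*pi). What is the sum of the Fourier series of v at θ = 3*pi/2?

-4

v is continuous at θ = 3*pi/2 with value -4, so the series converges to -4 there.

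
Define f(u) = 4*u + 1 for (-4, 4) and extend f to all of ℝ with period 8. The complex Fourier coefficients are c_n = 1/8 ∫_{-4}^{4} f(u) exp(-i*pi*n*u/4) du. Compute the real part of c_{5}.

0

Since f is real-valued, Re(c_{5}) = 1/8 ∫_{-4}^{4} f(u) cos(5*pi*u/4) du = a_{5}/2.
Integrating by parts (boundary term plus one more integral), an antiderivative of (4*u + 1) cos(5*pi*u/4) is 16*u*sin(5*pi*u/4)/(5*pi) + 4*sin(5*pi*u/4)/(5*pi) + 64*cos(5*pi*u/4)/(25*pi**2); evaluating from -4 to 4: ∫_{-4}^{4} (4*u + 1) cos(5*pi*u/4) du = (-64/(25*pi**2)) - (-64/(25*pi**2)) = 0.
Hence Re(c_{5}) = (1/8)·(0) = 0.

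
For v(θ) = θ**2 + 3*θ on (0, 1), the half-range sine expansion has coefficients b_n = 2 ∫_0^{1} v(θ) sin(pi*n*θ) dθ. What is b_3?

8*(-1 + 9*pi**2)/(27*pi**3)

b_3 = 2 ∫_0^{1} (θ**2 + 3*θ) sin(3*pi*θ) dθ.
Integrating by parts twice (tabular method), an antiderivative of (θ**2 + 3*θ) sin(3*pi*θ) is -θ**2*cos(3*pi*θ)/(3*pi) + 2*θ*sin(3*pi*θ)/(9*pi**2) - θ*cos(3*pi*θ)/pi + sin(3*pi*θ)/(3*pi**2) + 2*cos(3*pi*θ)/(27*pi**3); evaluating from 0 to 1: ∫_{0}^{1} (θ**2 + 3*θ) sin(3*pi*θ) dθ = (2*(-1 + 18*pi**2)/(27*pi**3)) - (2/(27*pi**3)) = 4*(-1 + 9*pi**2)/(27*pi**3).
Hence b_3 = 2·(4*(-1 + 9*pi**2)/(27*pi**3)) = 8*(-1 + 9*pi**2)/(27*pi**3).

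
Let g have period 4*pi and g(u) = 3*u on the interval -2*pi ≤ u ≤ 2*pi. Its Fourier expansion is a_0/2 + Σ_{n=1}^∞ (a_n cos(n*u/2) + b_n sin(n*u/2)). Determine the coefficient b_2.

b_2 = (1/(2*pi)) ∫_{-2*pi}^{2*pi} g(u) sin(u) du.
g is odd and sin(u) is odd, so the integrand is even and b_2 = 1/pi ∫_0^{2*pi} g(u) sin(u) du.
Integrating by parts (boundary term plus one more integral), an antiderivative of (3*u) sin(u) is -3*u*cos(u) + 3*sin(u); evaluating from 0 to 2*pi: ∫_{0}^{2*pi} (3*u) sin(u) du = (-6*pi) - (0) = -6*pi.
Hence b_2 = (1/pi)·(-6*pi) = -6.

-6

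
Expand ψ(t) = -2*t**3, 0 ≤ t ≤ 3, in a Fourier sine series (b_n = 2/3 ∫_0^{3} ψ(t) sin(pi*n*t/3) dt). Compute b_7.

b_7 = 2/3 ∫_0^{3} (-2*t**3) sin(7*pi*t/3) dt.
Integrating by parts three times (tabular method), an antiderivative of (-2*t**3) sin(7*pi*t/3) is 6*t**3*cos(7*pi*t/3)/(7*pi) - 54*t**2*sin(7*pi*t/3)/(49*pi**2) - 324*t*cos(7*pi*t/3)/(343*pi**3) + 972*sin(7*pi*t/3)/(2401*pi**4); evaluating from 0 to 3: ∫_{0}^{3} (-2*t**3) sin(7*pi*t/3) dt = (162*(6 - 49*pi**2)/(343*pi**3)) - (0) = 162*(6 - 49*pi**2)/(343*pi**3).
Hence b_7 = (2/3)·(162*(6 - 49*pi**2)/(343*pi**3)) = 108*(6 - 49*pi**2)/(343*pi**3).

108*(6 - 49*pi**2)/(343*pi**3)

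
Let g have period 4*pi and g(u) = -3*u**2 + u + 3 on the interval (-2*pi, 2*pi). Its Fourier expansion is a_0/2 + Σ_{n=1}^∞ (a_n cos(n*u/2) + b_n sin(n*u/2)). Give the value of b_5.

4/5

b_5 = (1/(2*pi)) ∫_{-2*pi}^{2*pi} g(u) sin(5*u/2) du.
Integrating by parts twice (tabular method), an antiderivative of (-3*u**2 + u + 3) sin(5*u/2) is 6*u**2*cos(5*u/2)/5 - 24*u*sin(5*u/2)/25 - 2*u*cos(5*u/2)/5 + 4*sin(5*u/2)/25 - 198*cos(5*u/2)/125; evaluating from -2*pi to 2*pi: ∫_{-2*pi}^{2*pi} (-3*u**2 + u + 3) sin(5*u/2) du = (-24*pi**2/5 + 198/125 + 4*pi/5) - (-24*pi**2/5 - 4*pi/5 + 198/125) = 8*pi/5.
Hence b_5 = (1/(2*pi))·(8*pi/5) = 4/5.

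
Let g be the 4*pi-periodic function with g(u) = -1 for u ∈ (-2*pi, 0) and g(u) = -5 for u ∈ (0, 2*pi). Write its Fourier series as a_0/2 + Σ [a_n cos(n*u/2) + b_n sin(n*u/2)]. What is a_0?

a_0 = (1/(2*pi)) ∫_{-2*pi}^{2*pi} g(u) du = (1/(2*pi)) · (-12*pi) = -6.

-6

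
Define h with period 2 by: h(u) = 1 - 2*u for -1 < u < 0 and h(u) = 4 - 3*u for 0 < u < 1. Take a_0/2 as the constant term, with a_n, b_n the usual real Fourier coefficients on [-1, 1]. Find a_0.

a_0 = ∫_{-1}^{1} h(u) du = 9/2.

9/2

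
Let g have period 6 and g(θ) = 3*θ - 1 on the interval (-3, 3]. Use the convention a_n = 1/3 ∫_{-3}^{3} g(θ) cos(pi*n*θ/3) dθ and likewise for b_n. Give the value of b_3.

b_3 = 1/3 ∫_{-3}^{3} g(θ) sin(pi*θ) dθ.
Integrating by parts (boundary term plus one more integral), an antiderivative of (3*θ - 1) sin(pi*θ) is -3*θ*cos(pi*θ)/pi + 3*sin(pi*θ)/pi**2 + cos(pi*θ)/pi; evaluating from -3 to 3: ∫_{-3}^{3} (3*θ - 1) sin(pi*θ) dθ = (8/pi) - (-10/pi) = 18/pi.
Hence b_3 = (1/3)·(18/pi) = 6/pi.

6/pi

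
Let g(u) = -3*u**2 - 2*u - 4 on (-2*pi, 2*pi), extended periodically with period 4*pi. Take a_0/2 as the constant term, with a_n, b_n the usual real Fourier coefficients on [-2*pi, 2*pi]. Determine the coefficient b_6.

b_6 = (1/(2*pi)) ∫_{-2*pi}^{2*pi} g(u) sin(3*u) du.
Integrating by parts twice (tabular method), an antiderivative of (-3*u**2 - 2*u - 4) sin(3*u) is u**2*cos(3*u) - 2*u*sin(3*u)/3 + 2*u*cos(3*u)/3 - 2*sin(3*u)/9 + 10*cos(3*u)/9; evaluating from -2*pi to 2*pi: ∫_{-2*pi}^{2*pi} (-3*u**2 - 2*u - 4) sin(3*u) du = (10/9 + 4*pi/3 + 4*pi**2) - (-4*pi/3 + 10/9 + 4*pi**2) = 8*pi/3.
Hence b_6 = (1/(2*pi))·(8*pi/3) = 4/3.

4/3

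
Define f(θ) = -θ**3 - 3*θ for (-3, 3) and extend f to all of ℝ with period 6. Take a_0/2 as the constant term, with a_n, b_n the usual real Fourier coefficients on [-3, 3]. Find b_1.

b_1 = 1/3 ∫_{-3}^{3} f(θ) sin(pi*θ/3) dθ.
f is odd and sin(pi*θ/3) is odd, so the integrand is even and b_1 = 2/3 ∫_0^{3} f(θ) sin(pi*θ/3) dθ.
Integrating by parts three times (tabular method), an antiderivative of (-θ**3 - 3*θ) sin(pi*θ/3) is 3*θ**3*cos(pi*θ/3)/pi - 27*θ**2*sin(pi*θ/3)/pi**2 - 162*θ*cos(pi*θ/3)/pi**3 + 9*θ*cos(pi*θ/3)/pi - 27*sin(pi*θ/3)/pi**2 + 486*sin(pi*θ/3)/pi**4; evaluating from 0 to 3: ∫_{0}^{3} (-θ**3 - 3*θ) sin(pi*θ/3) dθ = (-108/pi + 486/pi**3) - (0) = -108/pi + 486/pi**3.
Hence b_1 = (2/3)·(-108/pi + 486/pi**3) = -72/pi + 324/pi**3.

-72/pi + 324/pi**3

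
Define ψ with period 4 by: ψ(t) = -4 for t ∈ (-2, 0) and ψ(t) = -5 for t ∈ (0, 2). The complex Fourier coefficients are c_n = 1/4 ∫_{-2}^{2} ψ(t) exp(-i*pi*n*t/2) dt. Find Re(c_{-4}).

Since ψ is real-valued, Re(c_{-4}) = 1/4 ∫_{-2}^{2} ψ(t) cos(-2*pi*t) dt = a_{4}/2.
Split the integral at the breakpoints.
Directly, an antiderivative of (-4) cos(-2*pi*t) is -2*sin(2*pi*t)/pi; evaluating from -2 to 0: ∫_{-2}^{0} (-4) cos(-2*pi*t) dt = (0) - (0) = 0.
Directly, an antiderivative of (-5) cos(-2*pi*t) is -5*sin(2*pi*t)/(2*pi); evaluating from 0 to 2: ∫_{0}^{2} (-5) cos(-2*pi*t) dt = (0) - (0) = 0.
So ∫_{-2}^{2} ψ(t) cos(-2*pi*t) dt = 0.
Hence Re(c_{-4}) = (1/4)·(0) = 0.

0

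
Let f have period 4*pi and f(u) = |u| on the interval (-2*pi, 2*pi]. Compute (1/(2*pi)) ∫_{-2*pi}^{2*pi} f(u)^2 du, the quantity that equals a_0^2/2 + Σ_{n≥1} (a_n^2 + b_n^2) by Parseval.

(1/(2*pi)) ∫_{-2*pi}^{2*pi} f(u)^2 du = (1/(2*pi)) · (16*pi**3/3) = 8*pi**2/3.

8*pi**2/3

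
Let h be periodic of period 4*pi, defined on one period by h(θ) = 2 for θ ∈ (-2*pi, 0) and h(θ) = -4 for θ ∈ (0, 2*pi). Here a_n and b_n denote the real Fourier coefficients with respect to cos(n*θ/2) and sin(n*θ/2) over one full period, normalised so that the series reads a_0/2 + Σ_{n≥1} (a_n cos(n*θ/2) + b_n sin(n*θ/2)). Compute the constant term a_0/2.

-1

a_0 = (1/(2*pi)) ∫_{-2*pi}^{2*pi} h(θ) dθ = (1/(2*pi)) · (-4*pi) = -2.
So the constant term a_0/2 = -1.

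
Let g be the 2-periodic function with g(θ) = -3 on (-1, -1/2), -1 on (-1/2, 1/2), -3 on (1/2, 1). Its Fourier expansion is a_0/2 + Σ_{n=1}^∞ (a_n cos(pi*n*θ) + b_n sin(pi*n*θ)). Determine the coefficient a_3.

a_3 = ∫_{-1}^{1} g(θ) cos(3*pi*θ) dθ.
g is even and cos(3*pi*θ) is even, so the integrand is even and a_3 = 2 ∫_0^{1} g(θ) cos(3*pi*θ) dθ.
Split the integral at the breakpoints.
Directly, an antiderivative of (-1) cos(3*pi*θ) is -sin(3*pi*θ)/(3*pi); evaluating from 0 to 1/2: ∫_{0}^{1/2} (-1) cos(3*pi*θ) dθ = (1/(3*pi)) - (0) = 1/(3*pi).
Directly, an antiderivative of (-3) cos(3*pi*θ) is -sin(3*pi*θ)/pi; evaluating from 1/2 to 1: ∫_{1/2}^{1} (-3) cos(3*pi*θ) dθ = (0) - (1/pi) = -1/pi.
Summing the pieces and multiplying by 2 gives a_3 = -4/(3*pi).

-4/(3*pi)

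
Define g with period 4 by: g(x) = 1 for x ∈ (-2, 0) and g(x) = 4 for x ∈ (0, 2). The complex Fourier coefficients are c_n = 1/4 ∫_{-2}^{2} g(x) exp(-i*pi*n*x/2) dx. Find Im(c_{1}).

-3/pi

Since g is real-valued, Im(c_{1}) = -1/4 ∫_{-2}^{2} g(x) sin(pi*x/2) dx = -b_{1}/2.
Split the integral at the breakpoints.
Directly, an antiderivative of (1) sin(pi*x/2) is -2*cos(pi*x/2)/pi; evaluating from -2 to 0: ∫_{-2}^{0} (1) sin(pi*x/2) dx = (-2/pi) - (2/pi) = -4/pi.
Directly, an antiderivative of (4) sin(pi*x/2) is -8*cos(pi*x/2)/pi; evaluating from 0 to 2: ∫_{0}^{2} (4) sin(pi*x/2) dx = (8/pi) - (-8/pi) = 16/pi.
So ∫_{-2}^{2} g(x) sin(pi*x/2) dx = 12/pi.
Hence Im(c_{1}) = (-1/4)·(12/pi) = -3/pi.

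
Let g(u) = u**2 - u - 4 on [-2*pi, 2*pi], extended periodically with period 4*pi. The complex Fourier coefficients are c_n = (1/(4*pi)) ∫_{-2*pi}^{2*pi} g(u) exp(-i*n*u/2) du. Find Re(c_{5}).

-8/25

Since g is real-valued, Re(c_{5}) = (1/(4*pi)) ∫_{-2*pi}^{2*pi} g(u) cos(5*u/2) du = a_{5}/2.
Integrating by parts twice (tabular method), an antiderivative of (u**2 - u - 4) cos(5*u/2) is 2*u**2*sin(5*u/2)/5 - 2*u*sin(5*u/2)/5 + 8*u*cos(5*u/2)/25 - 216*sin(5*u/2)/125 - 4*cos(5*u/2)/25; evaluating from -2*pi to 2*pi: ∫_{-2*pi}^{2*pi} (u**2 - u - 4) cos(5*u/2) du = (4/25 - 16*pi/25) - (4/25 + 16*pi/25) = -32*pi/25.
Hence Re(c_{5}) = (1/(4*pi))·(-32*pi/25) = -8/25.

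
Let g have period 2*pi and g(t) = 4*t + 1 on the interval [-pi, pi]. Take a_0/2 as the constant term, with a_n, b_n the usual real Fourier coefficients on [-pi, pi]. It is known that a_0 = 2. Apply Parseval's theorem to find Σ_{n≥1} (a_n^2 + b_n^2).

32*pi**2/3

Parseval: a_0^2/2 + Σ_{n≥1} (a_n^2+b_n^2) = 1/pi ∫_{-pi}^{pi} g(t)^2 dt = 2 + 32*pi**2/3.
Subtract a_0^2/2 = 2: Σ (a_n^2+b_n^2) = 32*pi**2/3.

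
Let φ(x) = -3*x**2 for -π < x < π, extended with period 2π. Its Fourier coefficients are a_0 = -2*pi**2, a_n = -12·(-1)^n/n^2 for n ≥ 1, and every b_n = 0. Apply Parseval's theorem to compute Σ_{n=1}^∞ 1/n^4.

Parseval: a_0^2/2 + Σ a_n^2 = (1/π) ∫_{-π}^{π} φ(x)^2 dx = 18*pi**4/5.
Subtract a_0^2/2 = 2*pi**4: Σ a_n^2 = 8*pi**4/5.
Since a_n^2 = 144/n^4, Σ 1/n^4 = pi**4/90.

pi**4/90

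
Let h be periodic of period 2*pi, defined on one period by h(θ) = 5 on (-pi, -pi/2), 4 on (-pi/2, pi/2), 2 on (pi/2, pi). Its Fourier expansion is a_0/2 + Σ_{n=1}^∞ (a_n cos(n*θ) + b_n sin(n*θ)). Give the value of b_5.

b_5 = 1/pi ∫_{-pi}^{pi} h(θ) sin(5*θ) dθ.
Split the integral at the breakpoints.
Directly, an antiderivative of (5) sin(5*θ) is -cos(5*θ); evaluating from -pi to -pi/2: ∫_{-pi}^{-pi/2} (5) sin(5*θ) dθ = (0) - (1) = -1.
Directly, an antiderivative of (4) sin(5*θ) is -4*cos(5*θ)/5; evaluating from -pi/2 to pi/2: ∫_{-pi/2}^{pi/2} (4) sin(5*θ) dθ = (0) - (0) = 0.
Directly, an antiderivative of (2) sin(5*θ) is -2*cos(5*θ)/5; evaluating from pi/2 to pi: ∫_{pi/2}^{pi} (2) sin(5*θ) dθ = (2/5) - (0) = 2/5.
Summing the pieces and multiplying by (1/pi) gives b_5 = -3/(5*pi).

-3/(5*pi)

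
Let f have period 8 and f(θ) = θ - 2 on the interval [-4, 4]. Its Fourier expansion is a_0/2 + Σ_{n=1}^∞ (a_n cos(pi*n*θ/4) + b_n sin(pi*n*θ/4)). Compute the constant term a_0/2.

a_0 = 1/4 ∫_{-4}^{4} f(θ) dθ = 1/4 · (-16) = -4.
So the constant term a_0/2 = -2.

-2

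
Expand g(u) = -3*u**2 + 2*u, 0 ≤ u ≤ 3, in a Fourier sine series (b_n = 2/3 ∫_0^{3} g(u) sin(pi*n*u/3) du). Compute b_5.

6*(36 - 175*pi**2)/(125*pi**3)

b_5 = 2/3 ∫_0^{3} (-3*u**2 + 2*u) sin(5*pi*u/3) du.
Integrating by parts twice (tabular method), an antiderivative of (-3*u**2 + 2*u) sin(5*pi*u/3) is 9*u**2*cos(5*pi*u/3)/(5*pi) - 54*u*sin(5*pi*u/3)/(25*pi**2) - 6*u*cos(5*pi*u/3)/(5*pi) + 18*sin(5*pi*u/3)/(25*pi**2) - 162*cos(5*pi*u/3)/(125*pi**3); evaluating from 0 to 3: ∫_{0}^{3} (-3*u**2 + 2*u) sin(5*pi*u/3) du = (9*(18 - 175*pi**2)/(125*pi**3)) - (-162/(125*pi**3)) = 9*(36 - 175*pi**2)/(125*pi**3).
Hence b_5 = (2/3)·(9*(36 - 175*pi**2)/(125*pi**3)) = 6*(36 - 175*pi**2)/(125*pi**3).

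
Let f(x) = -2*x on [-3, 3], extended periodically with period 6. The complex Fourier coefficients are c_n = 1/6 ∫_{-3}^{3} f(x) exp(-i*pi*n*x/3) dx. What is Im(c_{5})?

Since f is real-valued, Im(c_{5}) = -1/6 ∫_{-3}^{3} f(x) sin(5*pi*x/3) dx = -b_{5}/2.
f is odd and sin(5*pi*x/3) is odd, so the integrand is even: ∫_{-3}^{3} f(x) sin(5*pi*x/3) dx = 2∫_0^{3} f(x) sin(5*pi*x/3) dx.
Integrating by parts (boundary term plus one more integral), an antiderivative of (-2*x) sin(5*pi*x/3) is 6*x*cos(5*pi*x/3)/(5*pi) - 18*sin(5*pi*x/3)/(25*pi**2); evaluating from 0 to 3: ∫_{0}^{3} (-2*x) sin(5*pi*x/3) dx = (-18/(5*pi)) - (0) = -18/(5*pi).
So ∫_{-3}^{3} f(x) sin(5*pi*x/3) dx = -36/(5*pi).
Hence Im(c_{5}) = (-1/6)·(-36/(5*pi)) = 6/(5*pi).

6/(5*pi)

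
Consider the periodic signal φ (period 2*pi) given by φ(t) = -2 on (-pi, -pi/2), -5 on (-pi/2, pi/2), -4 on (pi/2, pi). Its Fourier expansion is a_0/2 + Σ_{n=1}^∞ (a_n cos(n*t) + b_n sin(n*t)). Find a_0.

-8

a_0 = 1/pi ∫_{-pi}^{pi} φ(t) dt = 1/pi · (-8*pi) = -8.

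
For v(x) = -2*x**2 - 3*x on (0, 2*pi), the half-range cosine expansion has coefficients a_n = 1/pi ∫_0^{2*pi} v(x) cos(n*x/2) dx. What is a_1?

24/pi + 32

a_1 = 1/pi ∫_0^{2*pi} (-2*x**2 - 3*x) cos(x/2) dx.
Integrating by parts twice (tabular method), an antiderivative of (-2*x**2 - 3*x) cos(x/2) is -4*x**2*sin(x/2) - 6*x*sin(x/2) - 16*x*cos(x/2) + 32*sin(x/2) - 12*cos(x/2); evaluating from 0 to 2*pi: ∫_{0}^{2*pi} (-2*x**2 - 3*x) cos(x/2) dx = (12 + 32*pi) - (-12) = 24 + 32*pi.
Hence a_1 = (1/pi)·(24 + 32*pi) = 24/pi + 32.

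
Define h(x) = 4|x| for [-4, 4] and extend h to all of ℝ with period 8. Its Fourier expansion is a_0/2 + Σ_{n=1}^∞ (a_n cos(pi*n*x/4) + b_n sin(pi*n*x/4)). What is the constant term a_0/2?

8

a_0 = 1/4 ∫_{-4}^{4} h(x) dx = 1/4 · (64) = 16.
So the constant term a_0/2 = 8.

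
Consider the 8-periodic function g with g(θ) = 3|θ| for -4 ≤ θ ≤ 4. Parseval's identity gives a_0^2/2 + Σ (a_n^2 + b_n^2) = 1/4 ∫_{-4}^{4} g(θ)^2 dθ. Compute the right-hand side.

1/4 ∫_{-4}^{4} g(θ)^2 dθ = 1/4 · (384) = 96.

96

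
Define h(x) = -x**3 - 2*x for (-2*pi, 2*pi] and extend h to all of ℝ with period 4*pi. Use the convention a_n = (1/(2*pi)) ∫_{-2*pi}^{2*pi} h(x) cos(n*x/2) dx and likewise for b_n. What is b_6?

8/9 + 8*pi**2/3

b_6 = (1/(2*pi)) ∫_{-2*pi}^{2*pi} h(x) sin(3*x) dx.
h is odd and sin(3*x) is odd, so the integrand is even and b_6 = 1/pi ∫_0^{2*pi} h(x) sin(3*x) dx.
Integrating by parts three times (tabular method), an antiderivative of (-x**3 - 2*x) sin(3*x) is x**3*cos(3*x)/3 - x**2*sin(3*x)/3 + 4*x*cos(3*x)/9 - 4*sin(3*x)/27; evaluating from 0 to 2*pi: ∫_{0}^{2*pi} (-x**3 - 2*x) sin(3*x) dx = (8*pi*(1 + 3*pi**2)/9) - (0) = 8*pi*(1 + 3*pi**2)/9.
Hence b_6 = (1/pi)·(8*pi*(1 + 3*pi**2)/9) = 8/9 + 8*pi**2/3.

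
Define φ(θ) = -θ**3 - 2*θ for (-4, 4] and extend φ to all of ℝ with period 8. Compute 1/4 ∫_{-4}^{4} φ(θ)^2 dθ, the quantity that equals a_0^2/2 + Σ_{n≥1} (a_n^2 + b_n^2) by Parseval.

170368/105

1/4 ∫_{-4}^{4} φ(θ)^2 dθ = 1/4 · (681472/105) = 170368/105.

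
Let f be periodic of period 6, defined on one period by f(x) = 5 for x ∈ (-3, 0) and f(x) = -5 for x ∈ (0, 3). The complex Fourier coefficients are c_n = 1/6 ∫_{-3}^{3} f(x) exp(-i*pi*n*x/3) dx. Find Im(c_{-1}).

-10/pi

Since f is real-valued, Im(c_{-1}) = -1/6 ∫_{-3}^{3} f(x) sin(-pi*x/3) dx = b_{1}/2.
f is odd and sin(-pi*x/3) is odd, so the integrand is even: ∫_{-3}^{3} f(x) sin(-pi*x/3) dx = 2∫_0^{3} f(x) sin(-pi*x/3) dx.
Directly, an antiderivative of (-5) sin(-pi*x/3) is -15*cos(pi*x/3)/pi; evaluating from 0 to 3: ∫_{0}^{3} (-5) sin(-pi*x/3) dx = (15/pi) - (-15/pi) = 30/pi.
So ∫_{-3}^{3} f(x) sin(-pi*x/3) dx = 60/pi.
Hence Im(c_{-1}) = (-1/6)·(60/pi) = -10/pi.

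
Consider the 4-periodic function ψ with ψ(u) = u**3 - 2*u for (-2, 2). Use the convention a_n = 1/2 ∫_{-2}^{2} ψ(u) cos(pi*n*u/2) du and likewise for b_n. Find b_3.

b_3 = 1/2 ∫_{-2}^{2} ψ(u) sin(3*pi*u/2) du.
ψ is odd and sin(3*pi*u/2) is odd, so the integrand is even and b_3 = ∫_0^{2} ψ(u) sin(3*pi*u/2) du.
Integrating by parts three times (tabular method), an antiderivative of (u**3 - 2*u) sin(3*pi*u/2) is -2*u**3*cos(3*pi*u/2)/(3*pi) + 4*u**2*sin(3*pi*u/2)/(3*pi**2) + 16*u*cos(3*pi*u/2)/(9*pi**3) + 4*u*cos(3*pi*u/2)/(3*pi) - 8*sin(3*pi*u/2)/(9*pi**2) - 32*sin(3*pi*u/2)/(27*pi**4); evaluating from 0 to 2: ∫_{0}^{2} (u**3 - 2*u) sin(3*pi*u/2) du = (8*(-4 + 3*pi**2)/(9*pi**3)) - (0) = 8*(-4 + 3*pi**2)/(9*pi**3).
Hence b_3 = 8*(-4 + 3*pi**2)/(9*pi**3).

8*(-4 + 3*pi**2)/(9*pi**3)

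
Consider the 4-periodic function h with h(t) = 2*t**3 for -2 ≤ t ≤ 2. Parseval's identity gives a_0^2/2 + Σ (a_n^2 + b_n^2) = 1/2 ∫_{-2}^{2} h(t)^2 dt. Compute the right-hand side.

512/7

1/2 ∫_{-2}^{2} h(t)^2 dt = 1/2 · (1024/7) = 512/7.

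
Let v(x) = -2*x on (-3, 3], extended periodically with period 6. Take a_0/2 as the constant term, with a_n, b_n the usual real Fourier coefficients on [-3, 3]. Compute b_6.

2/pi

b_6 = 1/3 ∫_{-3}^{3} v(x) sin(2*pi*x) dx.
v is odd and sin(2*pi*x) is odd, so the integrand is even and b_6 = 2/3 ∫_0^{3} v(x) sin(2*pi*x) dx.
Integrating by parts (boundary term plus one more integral), an antiderivative of (-2*x) sin(2*pi*x) is x*cos(2*pi*x)/pi - sin(2*pi*x)/(2*pi**2); evaluating from 0 to 3: ∫_{0}^{3} (-2*x) sin(2*pi*x) dx = (3/pi) - (0) = 3/pi.
Hence b_6 = (2/3)·(3/pi) = 2/pi.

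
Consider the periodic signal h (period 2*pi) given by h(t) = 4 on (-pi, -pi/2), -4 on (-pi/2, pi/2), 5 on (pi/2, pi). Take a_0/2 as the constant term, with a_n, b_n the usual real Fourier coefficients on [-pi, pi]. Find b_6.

-1/(3*pi)

b_6 = 1/pi ∫_{-pi}^{pi} h(t) sin(6*t) dt.
Split the integral at the breakpoints.
Directly, an antiderivative of (4) sin(6*t) is -2*cos(6*t)/3; evaluating from -pi to -pi/2: ∫_{-pi}^{-pi/2} (4) sin(6*t) dt = (2/3) - (-2/3) = 4/3.
Directly, an antiderivative of (-4) sin(6*t) is 2*cos(6*t)/3; evaluating from -pi/2 to pi/2: ∫_{-pi/2}^{pi/2} (-4) sin(6*t) dt = (-2/3) - (-2/3) = 0.
Directly, an antiderivative of (5) sin(6*t) is -5*cos(6*t)/6; evaluating from pi/2 to pi: ∫_{pi/2}^{pi} (5) sin(6*t) dt = (-5/6) - (5/6) = -5/3.
Summing the pieces and multiplying by (1/pi) gives b_6 = -1/(3*pi).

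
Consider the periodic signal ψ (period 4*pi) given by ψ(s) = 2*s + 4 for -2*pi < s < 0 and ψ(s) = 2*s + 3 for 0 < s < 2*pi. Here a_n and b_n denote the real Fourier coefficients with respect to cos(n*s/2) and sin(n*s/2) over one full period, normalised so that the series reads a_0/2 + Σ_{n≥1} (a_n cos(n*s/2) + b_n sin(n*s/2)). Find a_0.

7

a_0 = (1/(2*pi)) ∫_{-2*pi}^{2*pi} ψ(s) ds = (1/(2*pi)) · (14*pi) = 7.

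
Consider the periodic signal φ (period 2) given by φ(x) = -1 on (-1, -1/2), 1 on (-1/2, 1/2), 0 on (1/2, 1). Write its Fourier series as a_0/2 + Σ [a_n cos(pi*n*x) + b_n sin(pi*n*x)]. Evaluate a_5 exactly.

3/(5*pi)

a_5 = ∫_{-1}^{1} φ(x) cos(5*pi*x) dx.
Split the integral at the breakpoints.
Directly, an antiderivative of (-1) cos(5*pi*x) is -sin(5*pi*x)/(5*pi); evaluating from -1 to -1/2: ∫_{-1}^{-1/2} (-1) cos(5*pi*x) dx = (1/(5*pi)) - (0) = 1/(5*pi).
Directly, an antiderivative of (1) cos(5*pi*x) is sin(5*pi*x)/(5*pi); evaluating from -1/2 to 1/2: ∫_{-1/2}^{1/2} (1) cos(5*pi*x) dx = (1/(5*pi)) - (-1/(5*pi)) = 2/(5*pi).
∫_{1/2}^{1} (0) cos(5*pi*x) dx = 0.
Summing the pieces gives a_5 = 3/(5*pi).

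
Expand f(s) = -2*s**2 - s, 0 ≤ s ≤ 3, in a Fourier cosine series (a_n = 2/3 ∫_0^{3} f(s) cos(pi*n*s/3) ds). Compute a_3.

28/(3*pi**2)

a_3 = 2/3 ∫_0^{3} (-2*s**2 - s) cos(pi*s) ds.
Integrating by parts twice (tabular method), an antiderivative of (-2*s**2 - s) cos(pi*s) is -2*s**2*sin(pi*s)/pi - s*sin(pi*s)/pi - 4*s*cos(pi*s)/pi**2 + 4*sin(pi*s)/pi**3 - cos(pi*s)/pi**2; evaluating from 0 to 3: ∫_{0}^{3} (-2*s**2 - s) cos(pi*s) ds = (13/pi**2) - (-1/pi**2) = 14/pi**2.
Hence a_3 = (2/3)·(14/pi**2) = 28/(3*pi**2).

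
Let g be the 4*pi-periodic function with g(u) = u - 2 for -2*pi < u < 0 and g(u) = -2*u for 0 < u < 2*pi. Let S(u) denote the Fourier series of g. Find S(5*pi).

u = 5*pi differs from u = pi by 1 full period(s), and the series is 4*pi-periodic.
g is continuous at u = pi with value -2*pi, so the series converges to -2*pi there.

-2*pi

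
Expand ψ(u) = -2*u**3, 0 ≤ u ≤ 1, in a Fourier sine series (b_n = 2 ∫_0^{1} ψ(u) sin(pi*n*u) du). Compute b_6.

(-1 + 6*pi**2)/(9*pi**3)

b_6 = 2 ∫_0^{1} (-2*u**3) sin(6*pi*u) du.
Integrating by parts three times (tabular method), an antiderivative of (-2*u**3) sin(6*pi*u) is u**3*cos(6*pi*u)/(3*pi) - u**2*sin(6*pi*u)/(6*pi**2) - u*cos(6*pi*u)/(18*pi**3) + sin(6*pi*u)/(108*pi**4); evaluating from 0 to 1: ∫_{0}^{1} (-2*u**3) sin(6*pi*u) du = ((-1 + 6*pi**2)/(18*pi**3)) - (0) = (-1 + 6*pi**2)/(18*pi**3).
Hence b_6 = 2·((-1 + 6*pi**2)/(18*pi**3)) = (-1 + 6*pi**2)/(9*pi**3).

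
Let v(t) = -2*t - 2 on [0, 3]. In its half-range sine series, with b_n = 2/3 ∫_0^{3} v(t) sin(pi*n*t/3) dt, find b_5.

b_5 = 2/3 ∫_0^{3} (-2*t - 2) sin(5*pi*t/3) dt.
Integrating by parts (boundary term plus one more integral), an antiderivative of (-2*t - 2) sin(5*pi*t/3) is 6*t*cos(5*pi*t/3)/(5*pi) - 18*sin(5*pi*t/3)/(25*pi**2) + 6*cos(5*pi*t/3)/(5*pi); evaluating from 0 to 3: ∫_{0}^{3} (-2*t - 2) sin(5*pi*t/3) dt = (-24/(5*pi)) - (6/(5*pi)) = -6/pi.
Hence b_5 = (2/3)·(-6/pi) = -4/pi.

-4/pi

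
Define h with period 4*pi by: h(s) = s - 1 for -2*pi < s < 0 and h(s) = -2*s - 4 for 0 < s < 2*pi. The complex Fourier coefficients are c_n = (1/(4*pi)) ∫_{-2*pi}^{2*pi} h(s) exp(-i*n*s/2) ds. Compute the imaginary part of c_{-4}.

1/4

Since h is real-valued, Im(c_{-4}) = -(1/(4*pi)) ∫_{-2*pi}^{2*pi} h(s) sin(-2*s) ds = b_{4}/2.
Split the integral at the breakpoints.
Integrating by parts (boundary term plus one more integral), an antiderivative of (s - 1) sin(-2*s) is s*cos(2*s)/2 - sin(2*s)/4 - cos(2*s)/2; evaluating from -2*pi to 0: ∫_{-2*pi}^{0} (s - 1) sin(-2*s) ds = (-1/2) - (-pi - 1/2) = pi.
Integrating by parts (boundary term plus one more integral), an antiderivative of (-2*s - 4) sin(-2*s) is -s*cos(2*s) + sin(2*s)/2 - 2*cos(2*s); evaluating from 0 to 2*pi: ∫_{0}^{2*pi} (-2*s - 4) sin(-2*s) ds = (-2*pi - 2) - (-2) = -2*pi.
So ∫_{-2*pi}^{2*pi} h(s) sin(-2*s) ds = -pi.
Hence Im(c_{-4}) = (-1/(4*pi))·(-pi) = 1/4.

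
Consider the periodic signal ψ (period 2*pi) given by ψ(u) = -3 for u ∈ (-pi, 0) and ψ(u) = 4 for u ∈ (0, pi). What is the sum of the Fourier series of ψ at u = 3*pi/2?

u = 3*pi/2 differs from u = -pi/2 by 1 full period(s), and the series is 2*pi-periodic.
ψ is continuous at u = -pi/2 with value -3, so the series converges to -3 there.

-3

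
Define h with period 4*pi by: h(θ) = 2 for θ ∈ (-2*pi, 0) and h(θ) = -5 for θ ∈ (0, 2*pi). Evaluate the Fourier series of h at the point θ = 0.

At θ = 0 the one-sided limits are h(0^-) = 2 and h(0^+) = -5.
By Dirichlet's theorem the series converges to their average, [(2) + (-5)]/2 = -3/2.

-3/2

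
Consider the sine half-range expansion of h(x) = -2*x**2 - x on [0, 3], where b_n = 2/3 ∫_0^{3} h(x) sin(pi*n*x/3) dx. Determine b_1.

-42/pi + 144/pi**3

b_1 = 2/3 ∫_0^{3} (-2*x**2 - x) sin(pi*x/3) dx.
Integrating by parts twice (tabular method), an antiderivative of (-2*x**2 - x) sin(pi*x/3) is 6*x**2*cos(pi*x/3)/pi - 36*x*sin(pi*x/3)/pi**2 + 3*x*cos(pi*x/3)/pi - 9*sin(pi*x/3)/pi**2 - 108*cos(pi*x/3)/pi**3; evaluating from 0 to 3: ∫_{0}^{3} (-2*x**2 - x) sin(pi*x/3) dx = (-63/pi + 108/pi**3) - (-108/pi**3) = -63/pi + 216/pi**3.
Hence b_1 = (2/3)·(-63/pi + 216/pi**3) = -42/pi + 144/pi**3.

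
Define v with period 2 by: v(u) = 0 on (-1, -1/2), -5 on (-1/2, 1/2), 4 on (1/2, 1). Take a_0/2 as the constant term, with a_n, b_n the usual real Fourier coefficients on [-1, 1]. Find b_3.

b_3 = ∫_{-1}^{1} v(u) sin(3*pi*u) du.
Split the integral at the breakpoints.
∫_{-1}^{-1/2} (0) sin(3*pi*u) du = 0.
Directly, an antiderivative of (-5) sin(3*pi*u) is 5*cos(3*pi*u)/(3*pi); evaluating from -1/2 to 1/2: ∫_{-1/2}^{1/2} (-5) sin(3*pi*u) du = (0) - (0) = 0.
Directly, an antiderivative of (4) sin(3*pi*u) is -4*cos(3*pi*u)/(3*pi); evaluating from 1/2 to 1: ∫_{1/2}^{1} (4) sin(3*pi*u) du = (4/(3*pi)) - (0) = 4/(3*pi).
Summing the pieces gives b_3 = 4/(3*pi).

4/(3*pi)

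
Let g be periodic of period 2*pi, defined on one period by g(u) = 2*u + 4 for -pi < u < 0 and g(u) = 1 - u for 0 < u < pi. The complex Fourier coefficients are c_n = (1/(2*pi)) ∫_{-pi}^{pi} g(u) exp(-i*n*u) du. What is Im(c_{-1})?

(-6 + pi)/(2*pi)

Since g is real-valued, Im(c_{-1}) = -(1/(2*pi)) ∫_{-pi}^{pi} g(u) sin(-u) du = b_{1}/2.
Split the integral at the breakpoints.
Integrating by parts (boundary term plus one more integral), an antiderivative of (2*u + 4) sin(-u) is 2*u*cos(u) - 2*sin(u) + 4*cos(u); evaluating from -pi to 0: ∫_{-pi}^{0} (2*u + 4) sin(-u) du = (4) - (-4 + 2*pi) = 8 - 2*pi.
Integrating by parts (boundary term plus one more integral), an antiderivative of (1 - u) sin(-u) is -u*cos(u) + sin(u) + cos(u); evaluating from 0 to pi: ∫_{0}^{pi} (1 - u) sin(-u) du = (-1 + pi) - (1) = -2 + pi.
So ∫_{-pi}^{pi} g(u) sin(-u) du = 6 - pi.
Hence Im(c_{-1}) = (-1/(2*pi))·(6 - pi) = (-6 + pi)/(2*pi).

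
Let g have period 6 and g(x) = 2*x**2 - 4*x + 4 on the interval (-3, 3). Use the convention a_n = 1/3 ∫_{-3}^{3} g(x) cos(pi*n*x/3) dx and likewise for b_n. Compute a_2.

a_2 = 1/3 ∫_{-3}^{3} g(x) cos(2*pi*x/3) dx.
Integrating by parts twice (tabular method), an antiderivative of (2*x**2 - 4*x + 4) cos(2*pi*x/3) is 3*x**2*sin(2*pi*x/3)/pi - 6*x*sin(2*pi*x/3)/pi + 9*x*cos(2*pi*x/3)/pi**2 - 27*sin(2*pi*x/3)/(2*pi**3) + 6*sin(2*pi*x/3)/pi - 9*cos(2*pi*x/3)/pi**2; evaluating from -3 to 3: ∫_{-3}^{3} (2*x**2 - 4*x + 4) cos(2*pi*x/3) dx = (18/pi**2) - (-36/pi**2) = 54/pi**2.
Hence a_2 = (1/3)·(54/pi**2) = 18/pi**2.

18/pi**2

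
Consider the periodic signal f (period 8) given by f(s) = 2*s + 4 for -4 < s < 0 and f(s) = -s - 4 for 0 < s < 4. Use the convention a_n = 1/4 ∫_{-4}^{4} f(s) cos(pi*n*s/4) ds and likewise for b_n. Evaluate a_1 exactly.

24/pi**2

a_1 = 1/4 ∫_{-4}^{4} f(s) cos(pi*s/4) ds.
Split the integral at the breakpoints.
Integrating by parts (boundary term plus one more integral), an antiderivative of (2*s + 4) cos(pi*s/4) is 8*s*sin(pi*s/4)/pi + 16*sin(pi*s/4)/pi + 32*cos(pi*s/4)/pi**2; evaluating from -4 to 0: ∫_{-4}^{0} (2*s + 4) cos(pi*s/4) ds = (32/pi**2) - (-32/pi**2) = 64/pi**2.
Integrating by parts (boundary term plus one more integral), an antiderivative of (-s - 4) cos(pi*s/4) is -4*s*sin(pi*s/4)/pi - 16*sin(pi*s/4)/pi - 16*cos(pi*s/4)/pi**2; evaluating from 0 to 4: ∫_{0}^{4} (-s - 4) cos(pi*s/4) ds = (16/pi**2) - (-16/pi**2) = 32/pi**2.
Summing the pieces and multiplying by (1/4) gives a_1 = 24/pi**2.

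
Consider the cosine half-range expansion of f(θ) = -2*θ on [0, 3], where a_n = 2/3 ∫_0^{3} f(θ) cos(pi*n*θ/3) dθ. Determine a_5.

a_5 = 2/3 ∫_0^{3} (-2*θ) cos(5*pi*θ/3) dθ.
Integrating by parts (boundary term plus one more integral), an antiderivative of (-2*θ) cos(5*pi*θ/3) is -6*θ*sin(5*pi*θ/3)/(5*pi) - 18*cos(5*pi*θ/3)/(25*pi**2); evaluating from 0 to 3: ∫_{0}^{3} (-2*θ) cos(5*pi*θ/3) dθ = (18/(25*pi**2)) - (-18/(25*pi**2)) = 36/(25*pi**2).
Hence a_5 = (2/3)·(36/(25*pi**2)) = 24/(25*pi**2).

24/(25*pi**2)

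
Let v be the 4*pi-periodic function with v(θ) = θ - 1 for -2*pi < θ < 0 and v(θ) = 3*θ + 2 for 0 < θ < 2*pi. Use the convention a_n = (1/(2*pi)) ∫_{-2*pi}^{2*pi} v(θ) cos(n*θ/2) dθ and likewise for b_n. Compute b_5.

2*(3 + 4*pi)/(5*pi)

b_5 = (1/(2*pi)) ∫_{-2*pi}^{2*pi} v(θ) sin(5*θ/2) dθ.
Split the integral at the breakpoints.
Integrating by parts (boundary term plus one more integral), an antiderivative of (θ - 1) sin(5*θ/2) is -2*θ*cos(5*θ/2)/5 + 4*sin(5*θ/2)/25 + 2*cos(5*θ/2)/5; evaluating from -2*pi to 0: ∫_{-2*pi}^{0} (θ - 1) sin(5*θ/2) dθ = (2/5) - (-4*pi/5 - 2/5) = 4/5 + 4*pi/5.
Integrating by parts (boundary term plus one more integral), an antiderivative of (3*θ + 2) sin(5*θ/2) is -6*θ*cos(5*θ/2)/5 + 12*sin(5*θ/2)/25 - 4*cos(5*θ/2)/5; evaluating from 0 to 2*pi: ∫_{0}^{2*pi} (3*θ + 2) sin(5*θ/2) dθ = (4/5 + 12*pi/5) - (-4/5) = 8/5 + 12*pi/5.
Summing the pieces and multiplying by (1/(2*pi)) gives b_5 = 2*(3 + 4*pi)/(5*pi).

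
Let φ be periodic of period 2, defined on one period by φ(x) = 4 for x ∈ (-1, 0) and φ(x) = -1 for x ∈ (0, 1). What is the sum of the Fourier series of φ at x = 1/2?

-1

φ is continuous at x = 1/2 with value -1, so the series converges to -1 there.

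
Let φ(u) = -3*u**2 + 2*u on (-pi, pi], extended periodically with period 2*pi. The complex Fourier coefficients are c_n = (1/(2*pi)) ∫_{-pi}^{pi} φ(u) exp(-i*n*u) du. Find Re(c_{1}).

Since φ is real-valued, Re(c_{1}) = (1/(2*pi)) ∫_{-pi}^{pi} φ(u) cos(u) du = a_{1}/2.
Integrating by parts twice (tabular method), an antiderivative of (-3*u**2 + 2*u) cos(u) is -3*u**2*sin(u) + 2*u*sin(u) - 6*u*cos(u) + 6*sin(u) + 2*cos(u); evaluating from -pi to pi: ∫_{-pi}^{pi} (-3*u**2 + 2*u) cos(u) du = (-2 + 6*pi) - (-6*pi - 2) = 12*pi.
Hence Re(c_{1}) = (1/(2*pi))·(12*pi) = 6.

6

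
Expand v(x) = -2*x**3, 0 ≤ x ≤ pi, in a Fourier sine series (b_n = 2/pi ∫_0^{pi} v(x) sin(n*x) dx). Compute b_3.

8/9 - 4*pi**2/3

b_3 = 2/pi ∫_0^{pi} (-2*x**3) sin(3*x) dx.
Integrating by parts three times (tabular method), an antiderivative of (-2*x**3) sin(3*x) is 2*x**3*cos(3*x)/3 - 2*x**2*sin(3*x)/3 - 4*x*cos(3*x)/9 + 4*sin(3*x)/27; evaluating from 0 to pi: ∫_{0}^{pi} (-2*x**3) sin(3*x) dx = (2*pi*(2 - 3*pi**2)/9) - (0) = 2*pi*(2 - 3*pi**2)/9.
Hence b_3 = (2/pi)·(2*pi*(2 - 3*pi**2)/9) = 8/9 - 4*pi**2/3.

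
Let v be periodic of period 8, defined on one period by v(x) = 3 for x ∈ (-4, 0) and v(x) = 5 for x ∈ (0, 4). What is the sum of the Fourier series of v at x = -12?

x = -12 differs from x = 4 by -2 full period(s), and the series is 8-periodic.
At x = 4 the one-sided limits are v(4^-) = 5 and v(4^+) = 3.
By Dirichlet's theorem the series converges to their average, [(5) + (3)]/2 = 4.

4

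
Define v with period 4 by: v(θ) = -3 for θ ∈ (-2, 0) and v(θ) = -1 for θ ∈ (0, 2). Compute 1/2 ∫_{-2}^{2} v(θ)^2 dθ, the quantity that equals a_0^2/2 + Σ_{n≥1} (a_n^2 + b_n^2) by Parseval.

1/2 ∫_{-2}^{2} v(θ)^2 dθ = 1/2 · (20) = 10.

10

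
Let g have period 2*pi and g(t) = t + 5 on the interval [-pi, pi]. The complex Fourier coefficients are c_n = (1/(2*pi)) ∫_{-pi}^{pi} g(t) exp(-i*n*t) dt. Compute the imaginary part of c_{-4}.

Since g is real-valued, Im(c_{-4}) = -(1/(2*pi)) ∫_{-pi}^{pi} g(t) sin(-4*t) dt = b_{4}/2.
Integrating by parts (boundary term plus one more integral), an antiderivative of (t + 5) sin(-4*t) is t*cos(4*t)/4 - sin(4*t)/16 + 5*cos(4*t)/4; evaluating from -pi to pi: ∫_{-pi}^{pi} (t + 5) sin(-4*t) dt = (pi/4 + 5/4) - (5/4 - pi/4) = pi/2.
Hence Im(c_{-4}) = (-1/(2*pi))·(pi/2) = -1/4.

-1/4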